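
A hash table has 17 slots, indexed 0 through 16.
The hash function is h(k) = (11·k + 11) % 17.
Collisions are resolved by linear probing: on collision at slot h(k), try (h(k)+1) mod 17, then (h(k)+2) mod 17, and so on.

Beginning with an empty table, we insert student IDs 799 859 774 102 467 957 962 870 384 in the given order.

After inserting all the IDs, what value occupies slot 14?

467

Insert 799: h=11, slot 11 empty → index 11.
Insert 859: h=8, slot 8 empty → index 8.
Insert 774: h=8, slot 8 occupied → index 9.
Insert 102: h=11, slot 11 occupied → index 12.
Insert 467: h=14, slot 14 empty → index 14.
Insert 957: h=15, slot 15 empty → index 15.
Insert 962: h=2, slot 2 empty → index 2.
Insert 870: h=10, slot 10 empty → index 10.
Insert 384: h=2, slot 2 occupied → index 3.
Table: [-, -, 962, 384, -, -, -, -, 859, 774, 870, 799, 102, -, 467, 957, -]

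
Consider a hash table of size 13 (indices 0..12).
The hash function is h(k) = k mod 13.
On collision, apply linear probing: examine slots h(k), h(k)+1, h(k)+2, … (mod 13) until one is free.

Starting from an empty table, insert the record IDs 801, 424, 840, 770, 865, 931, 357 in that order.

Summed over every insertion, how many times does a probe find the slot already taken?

6

Insert 801: h=8, slot 8 empty -> index 8.
Insert 424: h=8, slot 8 occupied -> index 9.
Insert 840: h=8, slots 8,9 occupied -> index 10.
Insert 770: h=3, slot 3 empty -> index 3.
Insert 865: h=7, slot 7 empty -> index 7.
Insert 931: h=8, slots 8,9,10 occupied -> index 11.
Insert 357: h=6, slot 6 empty -> index 6.
Table: [_, _, _, 770, _, _, 357, 865, 801, 424, 840, 931, _]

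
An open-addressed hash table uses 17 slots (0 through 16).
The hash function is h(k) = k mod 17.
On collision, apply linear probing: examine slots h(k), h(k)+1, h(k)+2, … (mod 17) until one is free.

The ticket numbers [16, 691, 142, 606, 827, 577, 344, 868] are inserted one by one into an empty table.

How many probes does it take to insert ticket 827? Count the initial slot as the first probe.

16 hashes to 16; slot 16 is free → place at 16.
691 hashes to 11; slot 11 is free → place at 11.
142 hashes to 6; slot 6 is free → place at 6.
606 hashes to 11; 11 taken → place at 12.
827 hashes to 11; 11,12 taken → place at 13.
577 hashes to 16; 16 taken → place at 0.
344 hashes to 4; slot 4 is free → place at 4.
868 hashes to 1; slot 1 is free → place at 1.
Table: [577, 868, ∅, ∅, 344, ∅, 142, ∅, ∅, ∅, ∅, 691, 606, 827, ∅, ∅, 16]

3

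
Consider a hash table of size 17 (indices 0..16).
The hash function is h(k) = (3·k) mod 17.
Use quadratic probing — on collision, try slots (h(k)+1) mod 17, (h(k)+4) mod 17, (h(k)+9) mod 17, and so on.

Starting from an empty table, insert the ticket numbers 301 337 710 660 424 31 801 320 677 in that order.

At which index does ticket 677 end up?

7

Insert 301: h=2, slot 2 empty => index 2.
Insert 337: h=8, slot 8 empty => index 8.
Insert 710: h=5, slot 5 empty => index 5.
Insert 660: h=8, slot 8 occupied => index 9.
Insert 424: h=14, slot 14 empty => index 14.
Insert 31: h=8, slots 8,9 occupied => index 12.
Insert 801: h=6, slot 6 empty => index 6.
Insert 320: h=8, slots 8,9,12 occupied => index 0.
Insert 677: h=8, slots 8,9,12,0 occupied => index 7.
Table: [320, ∅, 301, ∅, ∅, 710, 801, 677, 337, 660, ∅, ∅, 31, ∅, 424, ∅, ∅]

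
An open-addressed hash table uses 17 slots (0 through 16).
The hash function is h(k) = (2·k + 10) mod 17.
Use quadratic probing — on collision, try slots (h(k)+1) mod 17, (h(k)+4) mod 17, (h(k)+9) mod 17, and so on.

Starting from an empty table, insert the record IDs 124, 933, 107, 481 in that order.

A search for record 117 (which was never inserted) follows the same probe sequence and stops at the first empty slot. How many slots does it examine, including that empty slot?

3

Insert 124: h=3, slot 3 empty => index 3.
Insert 933: h=6, slot 6 empty => index 6.
Insert 107: h=3, slot 3 occupied => index 4.
Insert 481: h=3, slots 3,4 occupied => index 7.
Table: [—, —, —, 124, 107, —, 933, 481, —, —, —, —, —, —, —, —, —]
Lookup 117: h=6, probe 6,7,10 → slot 10 empty, not found.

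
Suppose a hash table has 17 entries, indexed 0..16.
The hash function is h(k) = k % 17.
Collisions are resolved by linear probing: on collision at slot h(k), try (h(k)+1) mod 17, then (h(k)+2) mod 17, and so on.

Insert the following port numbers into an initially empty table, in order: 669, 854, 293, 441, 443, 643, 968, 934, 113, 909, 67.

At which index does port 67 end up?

669: h=6 => slot 6
854: h=4 => slot 4
293: h=4, probe 4,5 => slot 5
441: h=16 => slot 16
443: h=1 => slot 1
643: h=14 => slot 14
968: h=16, probe 16,0 => slot 0
934: h=16, probe 16,0,1,2 => slot 2
113: h=11 => slot 11
909: h=8 => slot 8
67: h=16, probe 16,0,1,2,3 => slot 3
Table: [968, 443, 934, 67, 854, 293, 669, _, 909, _, _, 113, _, _, 643, _, 441]

3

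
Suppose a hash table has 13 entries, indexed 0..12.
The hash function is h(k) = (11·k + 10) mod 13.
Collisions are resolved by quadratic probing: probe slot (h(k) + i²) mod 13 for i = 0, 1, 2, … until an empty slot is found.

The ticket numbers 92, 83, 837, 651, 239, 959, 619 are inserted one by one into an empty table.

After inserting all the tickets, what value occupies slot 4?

239

92: h=8 → slot 8
83: h=0 → slot 0
837: h=0, probe 0,1 → slot 1
651: h=8, probe 8,9 → slot 9
239: h=0, probe 0,1,4 → slot 4
959: h=3 → slot 3
619: h=7 → slot 7
Table: [83, 837, -, 959, 239, -, -, 619, 92, 651, -, -, -]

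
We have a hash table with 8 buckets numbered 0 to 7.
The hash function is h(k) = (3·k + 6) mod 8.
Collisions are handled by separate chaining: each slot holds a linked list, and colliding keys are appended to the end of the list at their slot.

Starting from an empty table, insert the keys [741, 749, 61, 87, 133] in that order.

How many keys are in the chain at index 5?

4

741 → bucket 5
749 → bucket 5 (collision)
61 → bucket 5 (collision)
87 → bucket 3
133 → bucket 5 (collision)
Final buckets:
0: _
1: _
2: _
3: 87
4: _
5: 741 -> 749 -> 61 -> 133
6: _
7: _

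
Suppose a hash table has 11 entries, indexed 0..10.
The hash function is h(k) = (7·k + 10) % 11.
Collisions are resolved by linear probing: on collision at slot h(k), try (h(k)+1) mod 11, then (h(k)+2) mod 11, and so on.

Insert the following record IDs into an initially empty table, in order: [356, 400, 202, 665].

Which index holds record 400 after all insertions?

Insert 356: h=5, slot 5 empty → index 5.
Insert 400: h=5, slot 5 occupied → index 6.
Insert 202: h=5, slots 5,6 occupied → index 7.
Insert 665: h=1, slot 1 empty → index 1.
Table: [—, 665, —, —, —, 356, 400, 202, —, —, —]

6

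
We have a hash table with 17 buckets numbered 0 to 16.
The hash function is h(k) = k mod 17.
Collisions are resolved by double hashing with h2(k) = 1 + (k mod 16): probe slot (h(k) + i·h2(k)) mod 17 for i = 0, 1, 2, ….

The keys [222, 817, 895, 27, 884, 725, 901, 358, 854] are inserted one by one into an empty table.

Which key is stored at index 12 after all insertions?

901

222: h=1 → slot 1
817: h=1, h2=2, probe 1,3 → slot 3
895: h=11 → slot 11
27: h=10 → slot 10
884: h=0 → slot 0
725: h=11, h2=6, probe 11,0,6 → slot 6
901: h=0, h2=6, probe 0,6,12 → slot 12
358: h=1, h2=7, probe 1,8 → slot 8
854: h=4 → slot 4
Table: [884, 222, -, 817, 854, -, 725, -, 358, -, 27, 895, 901, -, -, -, -]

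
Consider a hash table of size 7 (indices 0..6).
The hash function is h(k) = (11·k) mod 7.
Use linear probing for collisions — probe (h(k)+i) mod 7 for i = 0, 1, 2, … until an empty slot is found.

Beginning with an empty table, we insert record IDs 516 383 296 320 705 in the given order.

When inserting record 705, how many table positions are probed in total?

516: h=6 → slot 6
383: h=6, probe 6,0 → slot 0
296: h=1 → slot 1
320: h=6, probe 6,0,1,2 → slot 2
705: h=6, probe 6,0,1,2,3 → slot 3
Table: [383, 296, 320, 705, ∅, ∅, 516]

5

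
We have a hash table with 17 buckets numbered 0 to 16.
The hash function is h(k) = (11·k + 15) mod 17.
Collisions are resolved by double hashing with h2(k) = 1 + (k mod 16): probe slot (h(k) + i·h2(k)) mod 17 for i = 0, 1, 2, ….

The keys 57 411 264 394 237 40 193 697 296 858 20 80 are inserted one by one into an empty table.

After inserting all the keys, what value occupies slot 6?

858

57 hashes to 13; slot 13 is free → place at 13.
411 hashes to 14; slot 14 is free → place at 14.
264 hashes to 12; slot 12 is free → place at 12.
394 hashes to 14, h2=11; 14 taken → place at 8.
237 hashes to 4; slot 4 is free → place at 4.
40 hashes to 13, h2=9; 13 taken → place at 5.
193 hashes to 13, h2=2; 13 taken → place at 15.
697 hashes to 15, h2=10; 15,8 taken → place at 1.
296 hashes to 7; slot 7 is free → place at 7.
858 hashes to 1, h2=11; 1,12 taken → place at 6.
20 hashes to 14, h2=5; 14 taken → place at 2.
80 hashes to 11; slot 11 is free → place at 11.
Table: [., 697, 20, ., 237, 40, 858, 296, 394, ., ., 80, 264, 57, 411, 193, .]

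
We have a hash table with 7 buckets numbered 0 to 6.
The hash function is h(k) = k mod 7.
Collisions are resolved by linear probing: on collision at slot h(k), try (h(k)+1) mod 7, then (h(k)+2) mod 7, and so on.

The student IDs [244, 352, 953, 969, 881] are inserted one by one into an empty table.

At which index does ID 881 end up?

0

Insert 244: h=6, slot 6 empty -> index 6.
Insert 352: h=2, slot 2 empty -> index 2.
Insert 953: h=1, slot 1 empty -> index 1.
Insert 969: h=3, slot 3 empty -> index 3.
Insert 881: h=6, slot 6 occupied -> index 0.
Table: [881, 953, 352, 969, ∅, ∅, 244]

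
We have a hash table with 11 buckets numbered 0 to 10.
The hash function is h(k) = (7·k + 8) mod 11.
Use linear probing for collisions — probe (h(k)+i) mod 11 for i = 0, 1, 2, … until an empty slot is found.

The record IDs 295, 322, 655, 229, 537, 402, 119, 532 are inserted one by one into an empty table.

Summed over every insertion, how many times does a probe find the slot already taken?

17

Insert 295: h=5, slot 5 empty → index 5.
Insert 322: h=7, slot 7 empty → index 7.
Insert 655: h=6, slot 6 empty → index 6.
Insert 229: h=5, slots 5,6,7 occupied → index 8.
Insert 537: h=5, slots 5,6,7,8 occupied → index 9.
Insert 402: h=6, slots 6,7,8,9 occupied → index 10.
Insert 119: h=5, slots 5,6,7,8,9,10 occupied → index 0.
Insert 532: h=3, slot 3 empty → index 3.
Table: [119, -, -, 532, -, 295, 655, 322, 229, 537, 402]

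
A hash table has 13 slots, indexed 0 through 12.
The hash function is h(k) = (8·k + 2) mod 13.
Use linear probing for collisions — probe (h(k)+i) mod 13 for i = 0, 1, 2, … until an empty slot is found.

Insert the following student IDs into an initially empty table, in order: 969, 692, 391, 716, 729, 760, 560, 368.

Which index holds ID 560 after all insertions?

2

Insert 969: h=6, slot 6 empty -> index 6.
Insert 692: h=0, slot 0 empty -> index 0.
Insert 391: h=10, slot 10 empty -> index 10.
Insert 716: h=10, slot 10 occupied -> index 11.
Insert 729: h=10, slots 10,11 occupied -> index 12.
Insert 760: h=11, slots 11,12,0 occupied -> index 1.
Insert 560: h=10, slots 10,11,12,0,1 occupied -> index 2.
Insert 368: h=8, slot 8 empty -> index 8.
Table: [692, 760, 560, —, —, —, 969, —, 368, —, 391, 716, 729]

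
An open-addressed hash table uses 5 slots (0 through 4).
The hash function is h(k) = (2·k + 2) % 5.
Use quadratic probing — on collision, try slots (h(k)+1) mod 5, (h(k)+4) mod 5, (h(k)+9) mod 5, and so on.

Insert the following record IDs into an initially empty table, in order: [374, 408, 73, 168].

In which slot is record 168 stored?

2

374 hashes to 0; slot 0 is free → place at 0.
408 hashes to 3; slot 3 is free → place at 3.
73 hashes to 3; 3 taken → place at 4.
168 hashes to 3; 3,4 taken → place at 2.
Table: [374, ., 168, 408, 73]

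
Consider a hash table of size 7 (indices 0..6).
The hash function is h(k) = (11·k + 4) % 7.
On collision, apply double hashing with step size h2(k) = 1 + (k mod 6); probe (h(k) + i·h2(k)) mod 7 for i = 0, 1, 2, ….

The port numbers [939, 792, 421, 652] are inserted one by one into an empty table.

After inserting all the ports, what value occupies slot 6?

939: h=1 → slot 1
792: h=1, h2=1, probe 1,2 → slot 2
421: h=1, h2=2, probe 1,3 → slot 3
652: h=1, h2=5, probe 1,6 → slot 6
Table: [-, 939, 792, 421, -, -, 652]

652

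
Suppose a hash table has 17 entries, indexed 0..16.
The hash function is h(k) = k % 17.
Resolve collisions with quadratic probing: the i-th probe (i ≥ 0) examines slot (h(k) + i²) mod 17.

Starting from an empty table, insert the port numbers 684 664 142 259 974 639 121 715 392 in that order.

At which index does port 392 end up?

684 hashes to 4; slot 4 is free => place at 4.
664 hashes to 1; slot 1 is free => place at 1.
142 hashes to 6; slot 6 is free => place at 6.
259 hashes to 4; 4 taken => place at 5.
974 hashes to 5; 5,6 taken => place at 9.
639 hashes to 10; slot 10 is free => place at 10.
121 hashes to 2; slot 2 is free => place at 2.
715 hashes to 1; 1,2,5,10 taken => place at 0.
392 hashes to 1; 1,2,5,10,0,9 taken => place at 3.
Table: [715, 664, 121, 392, 684, 259, 142, _, _, 974, 639, _, _, _, _, _, _]

3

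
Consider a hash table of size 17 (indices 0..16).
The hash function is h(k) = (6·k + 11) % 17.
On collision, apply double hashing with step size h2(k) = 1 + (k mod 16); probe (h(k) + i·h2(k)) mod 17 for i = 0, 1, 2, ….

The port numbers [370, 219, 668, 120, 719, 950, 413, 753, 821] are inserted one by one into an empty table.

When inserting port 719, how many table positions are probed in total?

370: h=4 -> slot 4
219: h=16 -> slot 16
668: h=7 -> slot 7
120: h=0 -> slot 0
719: h=7, h2=16, probe 7,6 -> slot 6
950: h=16, h2=7, probe 16,6,13 -> slot 13
413: h=7, h2=14, probe 7,4,1 -> slot 1
753: h=7, h2=2, probe 7,9 -> slot 9
821: h=7, h2=6, probe 7,13,2 -> slot 2
Table: [120, 413, 821, ∅, 370, ∅, 719, 668, ∅, 753, ∅, ∅, ∅, 950, ∅, ∅, 219]

2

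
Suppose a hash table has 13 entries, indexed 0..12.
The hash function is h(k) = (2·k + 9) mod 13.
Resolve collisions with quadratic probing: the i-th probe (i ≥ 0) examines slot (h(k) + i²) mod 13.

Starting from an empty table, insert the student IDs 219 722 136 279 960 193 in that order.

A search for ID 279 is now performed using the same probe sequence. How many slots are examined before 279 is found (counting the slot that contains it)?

2

219 hashes to 5; slot 5 is free => place at 5.
722 hashes to 10; slot 10 is free => place at 10.
136 hashes to 8; slot 8 is free => place at 8.
279 hashes to 8; 8 taken => place at 9.
960 hashes to 5; 5 taken => place at 6.
193 hashes to 5; 5,6,9 taken => place at 1.
Table: [-, 193, -, -, -, 219, 960, -, 136, 279, 722, -, -]
Lookup 279: h=8, probe 8,9 → found at 9.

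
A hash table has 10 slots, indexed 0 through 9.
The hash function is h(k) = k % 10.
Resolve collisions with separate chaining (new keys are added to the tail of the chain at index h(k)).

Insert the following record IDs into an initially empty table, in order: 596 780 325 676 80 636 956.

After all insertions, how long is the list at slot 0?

596 -> bucket 6
780 -> bucket 0
325 -> bucket 5
676 -> bucket 6 (collision)
80 -> bucket 0 (collision)
636 -> bucket 6 (collision)
956 -> bucket 6 (collision)
Final buckets:
0: 780 -> 80
1: —
2: —
3: —
4: —
5: 325
6: 596 -> 676 -> 636 -> 956
7: —
8: —
9: —

2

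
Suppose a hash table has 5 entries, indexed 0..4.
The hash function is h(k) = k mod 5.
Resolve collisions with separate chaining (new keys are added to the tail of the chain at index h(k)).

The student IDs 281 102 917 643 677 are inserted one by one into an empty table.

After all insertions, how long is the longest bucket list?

Insert 281: h=1, bucket 1 empty -> new chain.
Insert 102: h=2, bucket 2 empty -> new chain.
Insert 917: h=2, bucket 2 nonempty -> append to chain.
Insert 643: h=3, bucket 3 empty -> new chain.
Insert 677: h=2, bucket 2 nonempty -> append to chain.
Final buckets:
0: -
1: 281
2: 102 -> 917 -> 677
3: 643
4: -

3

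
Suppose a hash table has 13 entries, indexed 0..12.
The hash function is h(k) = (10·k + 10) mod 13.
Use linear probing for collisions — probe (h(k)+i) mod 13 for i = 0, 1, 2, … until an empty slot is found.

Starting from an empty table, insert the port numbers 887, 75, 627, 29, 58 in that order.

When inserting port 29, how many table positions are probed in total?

Insert 887: h=1, slot 1 empty -> index 1.
Insert 75: h=6, slot 6 empty -> index 6.
Insert 627: h=1, slot 1 occupied -> index 2.
Insert 29: h=1, slots 1,2 occupied -> index 3.
Insert 58: h=5, slot 5 empty -> index 5.
Table: [_, 887, 627, 29, _, 58, 75, _, _, _, _, _, _]

3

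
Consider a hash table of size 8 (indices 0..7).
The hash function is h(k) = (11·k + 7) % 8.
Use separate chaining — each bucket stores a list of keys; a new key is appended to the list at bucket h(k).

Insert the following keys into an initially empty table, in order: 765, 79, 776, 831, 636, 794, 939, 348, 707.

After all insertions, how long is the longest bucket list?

2

Insert 765: h=6, bucket 6 empty -> new chain.
Insert 79: h=4, bucket 4 empty -> new chain.
Insert 776: h=7, bucket 7 empty -> new chain.
Insert 831: h=4, bucket 4 nonempty -> append to chain.
Insert 636: h=3, bucket 3 empty -> new chain.
Insert 794: h=5, bucket 5 empty -> new chain.
Insert 939: h=0, bucket 0 empty -> new chain.
Insert 348: h=3, bucket 3 nonempty -> append to chain.
Insert 707: h=0, bucket 0 nonempty -> append to chain.
Final buckets:
0: 939 -> 707
1: .
2: .
3: 636 -> 348
4: 79 -> 831
5: 794
6: 765
7: 776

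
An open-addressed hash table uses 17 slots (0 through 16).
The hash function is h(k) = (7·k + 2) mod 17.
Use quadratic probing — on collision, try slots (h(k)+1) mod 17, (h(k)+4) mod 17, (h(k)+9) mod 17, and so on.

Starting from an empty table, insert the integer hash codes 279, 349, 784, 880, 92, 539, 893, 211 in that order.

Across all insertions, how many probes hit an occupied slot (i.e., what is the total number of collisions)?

279: h=0 => slot 0
349: h=14 => slot 14
784: h=16 => slot 16
880: h=8 => slot 8
92: h=0, probe 0,1 => slot 1
539: h=1, probe 1,2 => slot 2
893: h=14, probe 14,15 => slot 15
211: h=0, probe 0,1,4 => slot 4
Table: [279, 92, 539, ∅, 211, ∅, ∅, ∅, 880, ∅, ∅, ∅, ∅, ∅, 349, 893, 784]

5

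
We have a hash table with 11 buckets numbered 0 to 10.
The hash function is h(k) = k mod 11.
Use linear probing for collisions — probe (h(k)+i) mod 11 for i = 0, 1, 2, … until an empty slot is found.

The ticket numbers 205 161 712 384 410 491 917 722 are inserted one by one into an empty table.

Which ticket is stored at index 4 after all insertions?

205 hashes to 7; slot 7 is free -> place at 7.
161 hashes to 7; 7 taken -> place at 8.
712 hashes to 8; 8 taken -> place at 9.
384 hashes to 10; slot 10 is free -> place at 10.
410 hashes to 3; slot 3 is free -> place at 3.
491 hashes to 7; 7,8,9,10 taken -> place at 0.
917 hashes to 4; slot 4 is free -> place at 4.
722 hashes to 7; 7,8,9,10,0 taken -> place at 1.
Table: [491, 722, ., 410, 917, ., ., 205, 161, 712, 384]

917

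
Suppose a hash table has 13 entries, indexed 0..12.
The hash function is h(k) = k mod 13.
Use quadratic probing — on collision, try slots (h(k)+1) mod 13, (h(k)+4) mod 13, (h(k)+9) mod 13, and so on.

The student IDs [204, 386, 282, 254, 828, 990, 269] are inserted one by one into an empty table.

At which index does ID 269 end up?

12

204: h=9 → slot 9
386: h=9, probe 9,10 → slot 10
282: h=9, probe 9,10,0 → slot 0
254: h=7 → slot 7
828: h=9, probe 9,10,0,5 → slot 5
990: h=2 → slot 2
269: h=9, probe 9,10,0,5,12 → slot 12
Table: [282, ., 990, ., ., 828, ., 254, ., 204, 386, ., 269]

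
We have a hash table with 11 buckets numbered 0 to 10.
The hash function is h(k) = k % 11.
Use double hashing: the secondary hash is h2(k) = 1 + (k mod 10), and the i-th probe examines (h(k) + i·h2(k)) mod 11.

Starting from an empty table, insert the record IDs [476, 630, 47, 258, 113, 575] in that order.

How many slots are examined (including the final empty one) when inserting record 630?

Insert 476: h=3, slot 3 empty -> index 3.
Insert 630: h=3, h2=1, slot 3 occupied -> index 4.
Insert 47: h=3, h2=8, slot 3 occupied -> index 0.
Insert 258: h=5, slot 5 empty -> index 5.
Insert 113: h=3, h2=4, slot 3 occupied -> index 7.
Insert 575: h=3, h2=6, slot 3 occupied -> index 9.
Table: [47, ∅, ∅, 476, 630, 258, ∅, 113, ∅, 575, ∅]

2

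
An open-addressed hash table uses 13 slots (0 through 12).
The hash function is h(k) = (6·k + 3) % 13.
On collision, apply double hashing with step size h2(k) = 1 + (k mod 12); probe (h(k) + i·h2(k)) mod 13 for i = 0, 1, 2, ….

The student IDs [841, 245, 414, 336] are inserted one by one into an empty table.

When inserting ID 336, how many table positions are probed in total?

3

841 hashes to 5; slot 5 is free → place at 5.
245 hashes to 4; slot 4 is free → place at 4.
414 hashes to 4, h2=7; 4 taken → place at 11.
336 hashes to 4, h2=1; 4,5 taken → place at 6.
Table: [—, —, —, —, 245, 841, 336, —, —, —, —, 414, —]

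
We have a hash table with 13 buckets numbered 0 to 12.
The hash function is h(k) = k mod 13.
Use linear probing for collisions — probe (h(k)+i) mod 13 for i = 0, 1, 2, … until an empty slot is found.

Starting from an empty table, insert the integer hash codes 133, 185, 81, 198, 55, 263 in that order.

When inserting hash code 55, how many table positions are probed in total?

5

133 hashes to 3; slot 3 is free => place at 3.
185 hashes to 3; 3 taken => place at 4.
81 hashes to 3; 3,4 taken => place at 5.
198 hashes to 3; 3,4,5 taken => place at 6.
55 hashes to 3; 3,4,5,6 taken => place at 7.
263 hashes to 3; 3,4,5,6,7 taken => place at 8.
Table: [., ., ., 133, 185, 81, 198, 55, 263, ., ., ., .]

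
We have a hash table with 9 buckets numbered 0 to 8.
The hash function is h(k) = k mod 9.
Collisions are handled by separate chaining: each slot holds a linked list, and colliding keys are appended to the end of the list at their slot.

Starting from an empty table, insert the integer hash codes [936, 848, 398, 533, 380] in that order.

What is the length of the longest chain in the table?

4

936 -> bucket 0
848 -> bucket 2
398 -> bucket 2 (collision)
533 -> bucket 2 (collision)
380 -> bucket 2 (collision)
Final buckets:
0: 936
1: ∅
2: 848 -> 398 -> 533 -> 380
3: ∅
4: ∅
5: ∅
6: ∅
7: ∅
8: ∅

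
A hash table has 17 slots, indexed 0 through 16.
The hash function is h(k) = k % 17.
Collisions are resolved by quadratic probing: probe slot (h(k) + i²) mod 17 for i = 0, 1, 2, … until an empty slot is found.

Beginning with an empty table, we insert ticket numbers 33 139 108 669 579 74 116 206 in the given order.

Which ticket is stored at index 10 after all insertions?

Insert 33: h=16, slot 16 empty => index 16.
Insert 139: h=3, slot 3 empty => index 3.
Insert 108: h=6, slot 6 empty => index 6.
Insert 669: h=6, slot 6 occupied => index 7.
Insert 579: h=1, slot 1 empty => index 1.
Insert 74: h=6, slots 6,7 occupied => index 10.
Insert 116: h=14, slot 14 empty => index 14.
Insert 206: h=2, slot 2 empty => index 2.
Table: [∅, 579, 206, 139, ∅, ∅, 108, 669, ∅, ∅, 74, ∅, ∅, ∅, 116, ∅, 33]

74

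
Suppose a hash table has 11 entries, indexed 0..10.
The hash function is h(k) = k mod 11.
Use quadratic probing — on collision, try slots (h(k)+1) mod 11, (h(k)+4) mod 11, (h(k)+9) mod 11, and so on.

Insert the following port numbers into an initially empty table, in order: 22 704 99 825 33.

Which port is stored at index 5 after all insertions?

33

22: h=0 -> slot 0
704: h=0, probe 0,1 -> slot 1
99: h=0, probe 0,1,4 -> slot 4
825: h=0, probe 0,1,4,9 -> slot 9
33: h=0, probe 0,1,4,9,5 -> slot 5
Table: [22, 704, -, -, 99, 33, -, -, -, 825, -]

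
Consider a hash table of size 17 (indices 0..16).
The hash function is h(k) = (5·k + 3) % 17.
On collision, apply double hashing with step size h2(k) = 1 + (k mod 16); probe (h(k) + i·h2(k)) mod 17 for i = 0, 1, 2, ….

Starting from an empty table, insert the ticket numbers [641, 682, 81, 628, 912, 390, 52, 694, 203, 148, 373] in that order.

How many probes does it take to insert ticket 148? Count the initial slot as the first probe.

6

641: h=12 -> slot 12
682: h=13 -> slot 13
81: h=0 -> slot 0
628: h=15 -> slot 15
912: h=7 -> slot 7
390: h=15, h2=7, probe 15,5 -> slot 5
52: h=8 -> slot 8
694: h=5, h2=7, probe 5,12,2 -> slot 2
203: h=15, h2=12, probe 15,10 -> slot 10
148: h=12, h2=5, probe 12,0,5,10,15,3 -> slot 3
373: h=15, h2=6, probe 15,4 -> slot 4
Table: [81, -, 694, 148, 373, 390, -, 912, 52, -, 203, -, 641, 682, -, 628, -]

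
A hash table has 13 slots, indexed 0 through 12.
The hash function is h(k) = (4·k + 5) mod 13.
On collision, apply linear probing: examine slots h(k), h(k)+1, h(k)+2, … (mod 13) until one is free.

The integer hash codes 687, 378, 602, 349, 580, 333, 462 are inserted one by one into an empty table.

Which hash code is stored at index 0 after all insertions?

333

Insert 687: h=10, slot 10 empty -> index 10.
Insert 378: h=9, slot 9 empty -> index 9.
Insert 602: h=8, slot 8 empty -> index 8.
Insert 349: h=10, slot 10 occupied -> index 11.
Insert 580: h=11, slot 11 occupied -> index 12.
Insert 333: h=11, slots 11,12 occupied -> index 0.
Insert 462: h=7, slot 7 empty -> index 7.
Table: [333, -, -, -, -, -, -, 462, 602, 378, 687, 349, 580]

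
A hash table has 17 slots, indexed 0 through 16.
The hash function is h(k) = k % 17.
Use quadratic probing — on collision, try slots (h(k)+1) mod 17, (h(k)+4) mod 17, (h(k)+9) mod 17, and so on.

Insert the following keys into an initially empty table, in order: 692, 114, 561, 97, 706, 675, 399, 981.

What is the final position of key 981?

Insert 692: h=12, slot 12 empty => index 12.
Insert 114: h=12, slot 12 occupied => index 13.
Insert 561: h=0, slot 0 empty => index 0.
Insert 97: h=12, slots 12,13 occupied => index 16.
Insert 706: h=9, slot 9 empty => index 9.
Insert 675: h=12, slots 12,13,16 occupied => index 4.
Insert 399: h=8, slot 8 empty => index 8.
Insert 981: h=12, slots 12,13,16,4 occupied => index 11.
Table: [561, ∅, ∅, ∅, 675, ∅, ∅, ∅, 399, 706, ∅, 981, 692, 114, ∅, ∅, 97]

11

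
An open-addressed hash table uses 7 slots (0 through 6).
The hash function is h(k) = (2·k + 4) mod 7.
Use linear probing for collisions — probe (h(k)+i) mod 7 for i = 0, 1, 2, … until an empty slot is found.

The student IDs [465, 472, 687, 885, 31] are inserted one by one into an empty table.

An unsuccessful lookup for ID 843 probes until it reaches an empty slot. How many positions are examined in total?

465: h=3 -> slot 3
472: h=3, probe 3,4 -> slot 4
687: h=6 -> slot 6
885: h=3, probe 3,4,5 -> slot 5
31: h=3, probe 3,4,5,6,0 -> slot 0
Table: [31, -, -, 465, 472, 885, 687]
Lookup 843: h=3, probe 3,4,5,6,0,1 → slot 1 empty, not found.

6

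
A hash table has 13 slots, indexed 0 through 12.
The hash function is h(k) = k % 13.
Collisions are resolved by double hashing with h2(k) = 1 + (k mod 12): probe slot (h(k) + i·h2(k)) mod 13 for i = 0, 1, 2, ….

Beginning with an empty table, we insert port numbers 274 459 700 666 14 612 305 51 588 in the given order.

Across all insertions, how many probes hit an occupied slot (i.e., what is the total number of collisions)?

5

274: h=1 => slot 1
459: h=4 => slot 4
700: h=11 => slot 11
666: h=3 => slot 3
14: h=1, h2=3, probe 1,4,7 => slot 7
612: h=1, h2=1, probe 1,2 => slot 2
305: h=6 => slot 6
51: h=12 => slot 12
588: h=3, h2=1, probe 3,4,5 => slot 5
Table: [., 274, 612, 666, 459, 588, 305, 14, ., ., ., 700, 51]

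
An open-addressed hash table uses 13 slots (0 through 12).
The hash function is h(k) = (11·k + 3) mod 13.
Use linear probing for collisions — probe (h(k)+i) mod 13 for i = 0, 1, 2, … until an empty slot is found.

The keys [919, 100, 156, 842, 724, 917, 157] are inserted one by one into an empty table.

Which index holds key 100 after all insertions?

919: h=11 => slot 11
100: h=11, probe 11,12 => slot 12
156: h=3 => slot 3
842: h=9 => slot 9
724: h=11, probe 11,12,0 => slot 0
917: h=2 => slot 2
157: h=1 => slot 1
Table: [724, 157, 917, 156, _, _, _, _, _, 842, _, 919, 100]

12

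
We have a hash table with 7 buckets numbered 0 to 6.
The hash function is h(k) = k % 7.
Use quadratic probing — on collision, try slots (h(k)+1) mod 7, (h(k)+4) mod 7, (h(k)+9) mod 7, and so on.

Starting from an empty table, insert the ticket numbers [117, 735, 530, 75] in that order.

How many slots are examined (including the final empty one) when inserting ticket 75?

Insert 117: h=5, slot 5 empty → index 5.
Insert 735: h=0, slot 0 empty → index 0.
Insert 530: h=5, slot 5 occupied → index 6.
Insert 75: h=5, slots 5,6 occupied → index 2.
Table: [735, -, 75, -, -, 117, 530]

3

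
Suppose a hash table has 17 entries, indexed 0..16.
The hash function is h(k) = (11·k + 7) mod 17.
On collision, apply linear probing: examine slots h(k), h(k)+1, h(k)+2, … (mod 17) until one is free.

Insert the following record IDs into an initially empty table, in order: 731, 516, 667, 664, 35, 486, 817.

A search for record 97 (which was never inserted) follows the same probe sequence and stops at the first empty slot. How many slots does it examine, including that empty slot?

2

731 hashes to 7; slot 7 is free => place at 7.
516 hashes to 5; slot 5 is free => place at 5.
667 hashes to 0; slot 0 is free => place at 0.
664 hashes to 1; slot 1 is free => place at 1.
35 hashes to 1; 1 taken => place at 2.
486 hashes to 15; slot 15 is free => place at 15.
817 hashes to 1; 1,2 taken => place at 3.
Table: [667, 664, 35, 817, -, 516, -, 731, -, -, -, -, -, -, -, 486, -]
Lookup 97: h=3, probe 3,4 → slot 4 empty, not found.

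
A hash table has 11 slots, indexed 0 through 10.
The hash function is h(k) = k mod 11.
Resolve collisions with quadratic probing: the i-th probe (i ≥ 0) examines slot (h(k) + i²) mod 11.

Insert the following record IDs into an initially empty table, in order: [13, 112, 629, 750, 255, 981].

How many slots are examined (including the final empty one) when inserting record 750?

Insert 13: h=2, slot 2 empty → index 2.
Insert 112: h=2, slot 2 occupied → index 3.
Insert 629: h=2, slots 2,3 occupied → index 6.
Insert 750: h=2, slots 2,3,6 occupied → index 0.
Insert 255: h=2, slots 2,3,6,0 occupied → index 7.
Insert 981: h=2, slots 2,3,6,0,7 occupied → index 5.
Table: [750, _, 13, 112, _, 981, 629, 255, _, _, _]

4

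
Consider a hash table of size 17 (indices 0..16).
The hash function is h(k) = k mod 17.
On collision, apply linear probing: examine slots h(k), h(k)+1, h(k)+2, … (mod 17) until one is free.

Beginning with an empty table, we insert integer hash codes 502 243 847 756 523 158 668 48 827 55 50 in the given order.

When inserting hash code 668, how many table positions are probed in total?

502 hashes to 9; slot 9 is free → place at 9.
243 hashes to 5; slot 5 is free → place at 5.
847 hashes to 14; slot 14 is free → place at 14.
756 hashes to 8; slot 8 is free → place at 8.
523 hashes to 13; slot 13 is free → place at 13.
158 hashes to 5; 5 taken → place at 6.
668 hashes to 5; 5,6 taken → place at 7.
48 hashes to 14; 14 taken → place at 15.
827 hashes to 11; slot 11 is free → place at 11.
55 hashes to 4; slot 4 is free → place at 4.
50 hashes to 16; slot 16 is free → place at 16.
Table: [—, —, —, —, 55, 243, 158, 668, 756, 502, —, 827, —, 523, 847, 48, 50]

3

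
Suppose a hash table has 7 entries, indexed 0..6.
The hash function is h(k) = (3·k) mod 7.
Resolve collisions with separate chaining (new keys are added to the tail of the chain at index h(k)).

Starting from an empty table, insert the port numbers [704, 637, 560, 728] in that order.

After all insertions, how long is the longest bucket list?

Insert 704: h=5, bucket 5 empty → new chain.
Insert 637: h=0, bucket 0 empty → new chain.
Insert 560: h=0, bucket 0 nonempty → append to chain.
Insert 728: h=0, bucket 0 nonempty → append to chain.
Final buckets:
0: 637 -> 560 -> 728
1: —
2: —
3: —
4: —
5: 704
6: —

3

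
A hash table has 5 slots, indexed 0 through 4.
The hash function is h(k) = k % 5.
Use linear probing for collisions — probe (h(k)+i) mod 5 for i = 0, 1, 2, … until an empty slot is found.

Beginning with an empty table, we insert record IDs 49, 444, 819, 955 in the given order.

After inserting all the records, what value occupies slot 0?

444

Insert 49: h=4, slot 4 empty => index 4.
Insert 444: h=4, slot 4 occupied => index 0.
Insert 819: h=4, slots 4,0 occupied => index 1.
Insert 955: h=0, slots 0,1 occupied => index 2.
Table: [444, 819, 955, ., 49]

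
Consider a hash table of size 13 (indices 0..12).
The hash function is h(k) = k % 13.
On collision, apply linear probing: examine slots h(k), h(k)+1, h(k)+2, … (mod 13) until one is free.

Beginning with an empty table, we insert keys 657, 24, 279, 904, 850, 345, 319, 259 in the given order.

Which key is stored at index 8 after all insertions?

904

Insert 657: h=7, slot 7 empty => index 7.
Insert 24: h=11, slot 11 empty => index 11.
Insert 279: h=6, slot 6 empty => index 6.
Insert 904: h=7, slot 7 occupied => index 8.
Insert 850: h=5, slot 5 empty => index 5.
Insert 345: h=7, slots 7,8 occupied => index 9.
Insert 319: h=7, slots 7,8,9 occupied => index 10.
Insert 259: h=12, slot 12 empty => index 12.
Table: [., ., ., ., ., 850, 279, 657, 904, 345, 319, 24, 259]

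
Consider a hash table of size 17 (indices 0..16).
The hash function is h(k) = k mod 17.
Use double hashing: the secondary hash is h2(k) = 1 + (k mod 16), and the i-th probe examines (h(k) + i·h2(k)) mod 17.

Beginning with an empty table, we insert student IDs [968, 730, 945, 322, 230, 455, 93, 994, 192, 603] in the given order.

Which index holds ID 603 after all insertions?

968 hashes to 16; slot 16 is free → place at 16.
730 hashes to 16, h2=11; 16 taken → place at 10.
945 hashes to 10, h2=2; 10 taken → place at 12.
322 hashes to 16, h2=3; 16 taken → place at 2.
230 hashes to 9; slot 9 is free → place at 9.
455 hashes to 13; slot 13 is free → place at 13.
93 hashes to 8; slot 8 is free → place at 8.
994 hashes to 8, h2=3; 8 taken → place at 11.
192 hashes to 5; slot 5 is free → place at 5.
603 hashes to 8, h2=12; 8 taken → place at 3.
Table: [_, _, 322, 603, _, 192, _, _, 93, 230, 730, 994, 945, 455, _, _, 968]

3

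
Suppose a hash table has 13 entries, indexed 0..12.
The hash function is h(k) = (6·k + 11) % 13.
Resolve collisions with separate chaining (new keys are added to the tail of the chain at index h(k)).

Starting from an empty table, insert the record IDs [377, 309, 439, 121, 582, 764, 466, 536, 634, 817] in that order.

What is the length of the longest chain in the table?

377 → bucket 11
309 → bucket 6
439 → bucket 6 (collision)
121 → bucket 9
582 → bucket 6 (collision)
764 → bucket 6 (collision)
466 → bucket 12
536 → bucket 3
634 → bucket 6 (collision)
817 → bucket 12 (collision)
Final buckets:
0: .
1: .
2: .
3: 536
4: .
5: .
6: 309 -> 439 -> 582 -> 764 -> 634
7: .
8: .
9: 121
10: .
11: 377
12: 466 -> 817

5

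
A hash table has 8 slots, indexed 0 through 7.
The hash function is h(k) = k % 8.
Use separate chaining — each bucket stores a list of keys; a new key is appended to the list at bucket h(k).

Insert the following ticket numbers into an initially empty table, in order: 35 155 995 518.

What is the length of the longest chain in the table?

3

35 → bucket 3
155 → bucket 3 (collision)
995 → bucket 3 (collision)
518 → bucket 6
Final buckets:
0: _
1: _
2: _
3: 35 -> 155 -> 995
4: _
5: _
6: 518
7: _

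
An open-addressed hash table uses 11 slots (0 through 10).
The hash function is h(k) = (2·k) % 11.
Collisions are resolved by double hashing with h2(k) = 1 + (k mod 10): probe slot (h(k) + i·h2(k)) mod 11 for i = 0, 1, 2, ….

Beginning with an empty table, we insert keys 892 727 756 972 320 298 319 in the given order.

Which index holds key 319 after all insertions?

9

Insert 892: h=2, slot 2 empty => index 2.
Insert 727: h=2, h2=8, slot 2 occupied => index 10.
Insert 756: h=5, slot 5 empty => index 5.
Insert 972: h=8, slot 8 empty => index 8.
Insert 320: h=2, h2=1, slot 2 occupied => index 3.
Insert 298: h=2, h2=9, slot 2 occupied => index 0.
Insert 319: h=0, h2=10, slots 0,10 occupied => index 9.
Table: [298, ∅, 892, 320, ∅, 756, ∅, ∅, 972, 319, 727]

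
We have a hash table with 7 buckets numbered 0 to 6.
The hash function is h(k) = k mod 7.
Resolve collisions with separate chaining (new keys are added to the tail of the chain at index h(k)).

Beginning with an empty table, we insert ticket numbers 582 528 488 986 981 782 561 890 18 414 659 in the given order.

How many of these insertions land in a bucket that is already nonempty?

Insert 582: h=1, bucket 1 empty -> new chain.
Insert 528: h=3, bucket 3 empty -> new chain.
Insert 488: h=5, bucket 5 empty -> new chain.
Insert 986: h=6, bucket 6 empty -> new chain.
Insert 981: h=1, bucket 1 nonempty -> append to chain.
Insert 782: h=5, bucket 5 nonempty -> append to chain.
Insert 561: h=1, bucket 1 nonempty -> append to chain.
Insert 890: h=1, bucket 1 nonempty -> append to chain.
Insert 18: h=4, bucket 4 empty -> new chain.
Insert 414: h=1, bucket 1 nonempty -> append to chain.
Insert 659: h=1, bucket 1 nonempty -> append to chain.
Final buckets:
0: .
1: 582 -> 981 -> 561 -> 890 -> 414 -> 659
2: .
3: 528
4: 18
5: 488 -> 782
6: 986

6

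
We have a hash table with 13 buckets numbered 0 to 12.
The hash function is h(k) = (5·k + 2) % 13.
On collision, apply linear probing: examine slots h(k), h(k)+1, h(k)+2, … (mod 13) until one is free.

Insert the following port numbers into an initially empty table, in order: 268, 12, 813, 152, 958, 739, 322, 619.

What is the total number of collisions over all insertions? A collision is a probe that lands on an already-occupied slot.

2

Insert 268: h=3, slot 3 empty => index 3.
Insert 12: h=10, slot 10 empty => index 10.
Insert 813: h=11, slot 11 empty => index 11.
Insert 152: h=8, slot 8 empty => index 8.
Insert 958: h=8, slot 8 occupied => index 9.
Insert 739: h=5, slot 5 empty => index 5.
Insert 322: h=0, slot 0 empty => index 0.
Insert 619: h=3, slot 3 occupied => index 4.
Table: [322, ., ., 268, 619, 739, ., ., 152, 958, 12, 813, .]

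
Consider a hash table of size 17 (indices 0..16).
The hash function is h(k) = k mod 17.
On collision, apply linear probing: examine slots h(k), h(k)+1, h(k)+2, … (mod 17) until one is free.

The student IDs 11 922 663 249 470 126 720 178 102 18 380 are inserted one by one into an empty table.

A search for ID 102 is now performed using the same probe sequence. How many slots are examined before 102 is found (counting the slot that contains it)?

2

Insert 11: h=11, slot 11 empty -> index 11.
Insert 922: h=4, slot 4 empty -> index 4.
Insert 663: h=0, slot 0 empty -> index 0.
Insert 249: h=11, slot 11 occupied -> index 12.
Insert 470: h=11, slots 11,12 occupied -> index 13.
Insert 126: h=7, slot 7 empty -> index 7.
Insert 720: h=6, slot 6 empty -> index 6.
Insert 178: h=8, slot 8 empty -> index 8.
Insert 102: h=0, slot 0 occupied -> index 1.
Insert 18: h=1, slot 1 occupied -> index 2.
Insert 380: h=6, slots 6,7,8 occupied -> index 9.
Table: [663, 102, 18, ., 922, ., 720, 126, 178, 380, ., 11, 249, 470, ., ., .]
Lookup 102: h=0, probe 0,1 → found at 1.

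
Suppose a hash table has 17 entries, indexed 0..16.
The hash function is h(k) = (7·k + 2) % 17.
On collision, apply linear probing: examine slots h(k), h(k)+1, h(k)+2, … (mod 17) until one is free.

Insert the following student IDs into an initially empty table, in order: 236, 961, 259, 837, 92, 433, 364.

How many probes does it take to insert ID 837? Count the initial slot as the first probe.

236: h=5 → slot 5
961: h=14 → slot 14
259: h=13 → slot 13
837: h=13, probe 13,14,15 → slot 15
92: h=0 → slot 0
433: h=7 → slot 7
364: h=0, probe 0,1 → slot 1
Table: [92, 364, _, _, _, 236, _, 433, _, _, _, _, _, 259, 961, 837, _]

3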